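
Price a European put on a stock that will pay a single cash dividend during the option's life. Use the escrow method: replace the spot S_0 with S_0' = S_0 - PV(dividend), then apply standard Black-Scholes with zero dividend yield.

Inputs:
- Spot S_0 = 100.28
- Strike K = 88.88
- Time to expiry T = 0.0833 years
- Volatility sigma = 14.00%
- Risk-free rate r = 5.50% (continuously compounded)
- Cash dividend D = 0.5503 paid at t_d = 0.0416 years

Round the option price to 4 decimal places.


PV(D) = D * exp(-r * t_d) = 0.5503 * 0.99771462 = 0.54904235
S_0' = S_0 - PV(D) = 100.2800 - 0.54904235 = 99.73095765
d1 = (ln(S_0'/K) + (r + sigma^2/2)*T) / (sigma*sqrt(T)) = 2.98434720
d2 = d1 - sigma*sqrt(T) = 2.94394076
exp(-rT) = 0.99542898
N(-d1) = 0.00142092; N(-d2) = 0.00162031
P = K * exp(-rT) * N(-d2) - S_0' * N(-d1) = 88.8800 * 0.99542898 * 0.00162031 - 99.73095765 * 0.00142092 = 0.0016

Answer: Price = 0.0016


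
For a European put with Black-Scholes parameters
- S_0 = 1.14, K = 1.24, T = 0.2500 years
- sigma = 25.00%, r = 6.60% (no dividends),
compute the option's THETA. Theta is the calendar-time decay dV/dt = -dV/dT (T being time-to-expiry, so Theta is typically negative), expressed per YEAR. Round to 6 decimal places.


Answer: Theta = -0.042908

Derivation:
d1 = -0.4781649377; d2 = -0.6031649377
phi(d1) = 0.3558452310; exp(-qT) = 1.0000000000; exp(-rT) = 0.9836353794
Theta = -S*exp(-qT)*phi(d1)*sigma/(2*sqrt(T)) + r*K*exp(-rT)*N(-d2) - q*S*exp(-qT)*N(-d1)
N(-d1) = 0.6837335921; N(-d2) = 0.7268005149; sqrt(T) = 0.5000000000
Term 1 = -1.1400 * 1.0000000000 * 0.3558452310 * 0.2500 / (2 * 0.5000000000) = -0.1014158908
Term 2 = 0.0660 * 1.2400 * 0.9836353794 * 0.7268005149 = 0.0585079643
Term 3 = 0 (no dividend yield, q = 0)
Theta = -0.1014158908 + (0.0585079643) + (0.0000000000) = -0.042908


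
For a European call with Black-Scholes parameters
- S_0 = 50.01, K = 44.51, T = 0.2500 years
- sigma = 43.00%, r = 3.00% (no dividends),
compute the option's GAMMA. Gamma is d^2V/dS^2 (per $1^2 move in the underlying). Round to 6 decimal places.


d1 = 0.6842865228; d2 = 0.4692865228
phi(d1) = 0.3156685350; exp(-qT) = 1.0000000000; exp(-rT) = 0.9925280548
Gamma = exp(-qT) * phi(d1) / (S * sigma * sqrt(T)) = 1.0000000000 * 0.3156685350 / (50.0100 * 0.4300 * 0.5000000000) = 0.029359

Answer: Gamma = 0.029359


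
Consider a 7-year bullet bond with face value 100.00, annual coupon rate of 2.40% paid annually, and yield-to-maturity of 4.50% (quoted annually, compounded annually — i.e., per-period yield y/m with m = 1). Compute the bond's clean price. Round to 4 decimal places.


Coupon per period c = face * coupon_rate / m = 2.400000
Periods per year m = 1; per-period yield y/m = 0.045000
Number of cashflows N = 7
Cashflows (t years, CF_t, discount factor 1/(1+y/m)^(m*t), PV):
  t = 1.0000: CF_t = 2.400000, DF = 0.956938, PV = 2.296651
  t = 2.0000: CF_t = 2.400000, DF = 0.915730, PV = 2.197752
  t = 3.0000: CF_t = 2.400000, DF = 0.876297, PV = 2.103112
  t = 4.0000: CF_t = 2.400000, DF = 0.838561, PV = 2.012547
  t = 5.0000: CF_t = 2.400000, DF = 0.802451, PV = 1.925883
  t = 6.0000: CF_t = 2.400000, DF = 0.767896, PV = 1.842950
  t = 7.0000: CF_t = 102.400000, DF = 0.734828, PV = 75.246434
Price P = sum_t PV_t = 87.625328

Answer: Price = 87.6253


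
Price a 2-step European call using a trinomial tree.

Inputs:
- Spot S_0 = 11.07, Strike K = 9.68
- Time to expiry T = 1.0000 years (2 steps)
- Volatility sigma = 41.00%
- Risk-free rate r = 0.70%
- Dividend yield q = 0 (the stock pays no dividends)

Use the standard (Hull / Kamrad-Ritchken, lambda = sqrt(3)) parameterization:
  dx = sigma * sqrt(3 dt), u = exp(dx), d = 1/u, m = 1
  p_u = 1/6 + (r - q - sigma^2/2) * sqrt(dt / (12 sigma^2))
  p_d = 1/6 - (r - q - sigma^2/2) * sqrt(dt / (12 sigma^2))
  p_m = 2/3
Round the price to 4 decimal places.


dt = T/N = 0.500000; dx = sigma*sqrt(3*dt) = 0.502145
u = exp(dx) = 1.652262; d = 1/u = 0.605231
p_u = 0.128306, p_m = 0.666667, p_d = 0.205027
Discount per step: exp(-r*dt) = 0.996506
Stock lattice S(k, j) with j the centered position index:
  k=0: S(0,+0) = 11.0700
  k=1: S(1,-1) = 6.6999; S(1,+0) = 11.0700; S(1,+1) = 18.2905
  k=2: S(2,-2) = 4.0550; S(2,-1) = 6.6999; S(2,+0) = 11.0700; S(2,+1) = 18.2905; S(2,+2) = 30.2208
Terminal payoffs V(N, j) = max(S_T - K, 0):
  V(2,-2) = 0.000000; V(2,-1) = 0.000000; V(2,+0) = 1.390000; V(2,+1) = 8.610543; V(2,+2) = 20.540773
Backward induction: V(k, j) = exp(-r*dt) * [p_u * V(k+1, j+1) + p_m * V(k+1, j) + p_d * V(k+1, j-1)]
  V(1,-1) = exp(-r*dt) * [p_u*1.390000 + p_m*0.000000 + p_d*0.000000] = 0.177723
  V(1,+0) = exp(-r*dt) * [p_u*8.610543 + p_m*1.390000 + p_d*0.000000] = 2.024356
  V(1,+1) = exp(-r*dt) * [p_u*20.540773 + p_m*8.610543 + p_d*1.390000] = 8.630599
  V(0,+0) = exp(-r*dt) * [p_u*8.630599 + p_m*2.024356 + p_d*0.177723] = 2.484657

Answer: Price = V(0,0) = 2.4847


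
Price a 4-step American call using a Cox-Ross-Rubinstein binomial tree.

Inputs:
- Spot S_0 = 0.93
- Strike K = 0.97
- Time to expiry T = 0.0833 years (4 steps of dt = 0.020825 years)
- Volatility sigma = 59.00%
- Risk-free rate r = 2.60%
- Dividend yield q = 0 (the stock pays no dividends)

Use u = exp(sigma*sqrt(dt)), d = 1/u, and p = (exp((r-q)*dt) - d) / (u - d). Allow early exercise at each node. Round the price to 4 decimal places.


Answer: Price = V(0,0) = 0.0489

Derivation:
dt = T/N = 0.020825
u = exp(sigma*sqrt(dt)) = 1.088872; d = 1/u = 0.918382
p = (exp((r-q)*dt) - d) / (u - d) = 0.481904
Discount per step: exp(-r*dt) = 0.999459
Stock lattice S(k, i) with i counting down-moves:
  k=0: S(0,0) = 0.9300
  k=1: S(1,0) = 1.0127; S(1,1) = 0.8541
  k=2: S(2,0) = 1.1026; S(2,1) = 0.9300; S(2,2) = 0.7844
  k=3: S(3,0) = 1.2006; S(3,1) = 1.0127; S(3,2) = 0.8541; S(3,3) = 0.7204
  k=4: S(4,0) = 1.3073; S(4,1) = 1.1026; S(4,2) = 0.9300; S(4,3) = 0.7844; S(4,4) = 0.6616
Terminal payoffs V(N, i) = max(S_T - K, 0):
  V(4,0) = 0.337344; V(4,1) = 0.132647; V(4,2) = 0.000000; V(4,3) = 0.000000; V(4,4) = 0.000000
Backward induction: V(k, i) = exp(-r*dt) * [p * V(k+1, i) + (1-p) * V(k+1, i+1)]; then take max(V_cont, immediate exercise) for American.
  V(3,0) = exp(-r*dt) * [p*0.337344 + (1-p)*0.132647] = 0.231166; exercise = 0.230641; V(3,0) = max -> 0.231166
  V(3,1) = exp(-r*dt) * [p*0.132647 + (1-p)*0.000000] = 0.063888; exercise = 0.042651; V(3,1) = max -> 0.063888
  V(3,2) = exp(-r*dt) * [p*0.000000 + (1-p)*0.000000] = 0.000000; exercise = 0.000000; V(3,2) = max -> 0.000000
  V(3,3) = exp(-r*dt) * [p*0.000000 + (1-p)*0.000000] = 0.000000; exercise = 0.000000; V(3,3) = max -> 0.000000
  V(2,0) = exp(-r*dt) * [p*0.231166 + (1-p)*0.063888] = 0.144422; exercise = 0.132647; V(2,0) = max -> 0.144422
  V(2,1) = exp(-r*dt) * [p*0.063888 + (1-p)*0.000000] = 0.030771; exercise = 0.000000; V(2,1) = max -> 0.030771
  V(2,2) = exp(-r*dt) * [p*0.000000 + (1-p)*0.000000] = 0.000000; exercise = 0.000000; V(2,2) = max -> 0.000000
  V(1,0) = exp(-r*dt) * [p*0.144422 + (1-p)*0.030771] = 0.085494; exercise = 0.042651; V(1,0) = max -> 0.085494
  V(1,1) = exp(-r*dt) * [p*0.030771 + (1-p)*0.000000] = 0.014821; exercise = 0.000000; V(1,1) = max -> 0.014821
  V(0,0) = exp(-r*dt) * [p*0.085494 + (1-p)*0.014821] = 0.048852; exercise = 0.000000; V(0,0) = max -> 0.048852


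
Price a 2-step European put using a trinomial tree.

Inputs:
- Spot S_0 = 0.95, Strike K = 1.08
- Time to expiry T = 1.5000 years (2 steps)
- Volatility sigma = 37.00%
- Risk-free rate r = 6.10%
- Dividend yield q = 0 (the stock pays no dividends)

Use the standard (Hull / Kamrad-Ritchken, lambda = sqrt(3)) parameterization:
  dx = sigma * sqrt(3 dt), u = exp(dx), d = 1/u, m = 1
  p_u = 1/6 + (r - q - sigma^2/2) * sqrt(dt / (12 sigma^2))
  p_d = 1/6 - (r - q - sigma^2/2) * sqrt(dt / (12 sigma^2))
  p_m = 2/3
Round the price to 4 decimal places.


Answer: Price = V(0,0) = 0.1916

Derivation:
dt = T/N = 0.750000; dx = sigma*sqrt(3*dt) = 0.555000
u = exp(dx) = 1.741941; d = 1/u = 0.574072
p_u = 0.161633, p_m = 0.666667, p_d = 0.171700
Discount per step: exp(-r*dt) = 0.955281
Stock lattice S(k, j) with j the centered position index:
  k=0: S(0,+0) = 0.9500
  k=1: S(1,-1) = 0.5454; S(1,+0) = 0.9500; S(1,+1) = 1.6548
  k=2: S(2,-2) = 0.3131; S(2,-1) = 0.5454; S(2,+0) = 0.9500; S(2,+1) = 1.6548; S(2,+2) = 2.8826
Terminal payoffs V(N, j) = max(K - S_T, 0):
  V(2,-2) = 0.766919; V(2,-1) = 0.534631; V(2,+0) = 0.130000; V(2,+1) = 0.000000; V(2,+2) = 0.000000
Backward induction: V(k, j) = exp(-r*dt) * [p_u * V(k+1, j+1) + p_m * V(k+1, j) + p_d * V(k+1, j-1)]
  V(1,-1) = exp(-r*dt) * [p_u*0.130000 + p_m*0.534631 + p_d*0.766919] = 0.486346
  V(1,+0) = exp(-r*dt) * [p_u*0.000000 + p_m*0.130000 + p_d*0.534631] = 0.170482
  V(1,+1) = exp(-r*dt) * [p_u*0.000000 + p_m*0.000000 + p_d*0.130000] = 0.021323
  V(0,+0) = exp(-r*dt) * [p_u*0.021323 + p_m*0.170482 + p_d*0.486346] = 0.191636


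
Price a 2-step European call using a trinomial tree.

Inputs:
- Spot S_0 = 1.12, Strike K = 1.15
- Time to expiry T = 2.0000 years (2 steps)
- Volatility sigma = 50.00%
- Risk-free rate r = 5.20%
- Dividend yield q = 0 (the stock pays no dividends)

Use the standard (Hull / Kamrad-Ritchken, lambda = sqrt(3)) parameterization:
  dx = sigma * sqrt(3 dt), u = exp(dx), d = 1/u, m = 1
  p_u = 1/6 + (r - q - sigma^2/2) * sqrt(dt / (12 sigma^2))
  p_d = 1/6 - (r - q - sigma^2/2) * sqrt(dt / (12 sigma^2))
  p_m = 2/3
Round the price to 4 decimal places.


Answer: Price = V(0,0) = 0.2987

Derivation:
dt = T/N = 1.000000; dx = sigma*sqrt(3*dt) = 0.866025
u = exp(dx) = 2.377443; d = 1/u = 0.420620
p_u = 0.124520, p_m = 0.666667, p_d = 0.208813
Discount per step: exp(-r*dt) = 0.949329
Stock lattice S(k, j) with j the centered position index:
  k=0: S(0,+0) = 1.1200
  k=1: S(1,-1) = 0.4711; S(1,+0) = 1.1200; S(1,+1) = 2.6627
  k=2: S(2,-2) = 0.1982; S(2,-1) = 0.4711; S(2,+0) = 1.1200; S(2,+1) = 2.6627; S(2,+2) = 6.3305
Terminal payoffs V(N, j) = max(S_T - K, 0):
  V(2,-2) = 0.000000; V(2,-1) = 0.000000; V(2,+0) = 0.000000; V(2,+1) = 1.512736; V(2,+2) = 5.180502
Backward induction: V(k, j) = exp(-r*dt) * [p_u * V(k+1, j+1) + p_m * V(k+1, j) + p_d * V(k+1, j-1)]
  V(1,-1) = exp(-r*dt) * [p_u*0.000000 + p_m*0.000000 + p_d*0.000000] = 0.000000
  V(1,+0) = exp(-r*dt) * [p_u*1.512736 + p_m*0.000000 + p_d*0.000000] = 0.178821
  V(1,+1) = exp(-r*dt) * [p_u*5.180502 + p_m*1.512736 + p_d*0.000000] = 1.569779
  V(0,+0) = exp(-r*dt) * [p_u*1.569779 + p_m*0.178821 + p_d*0.000000] = 0.298738


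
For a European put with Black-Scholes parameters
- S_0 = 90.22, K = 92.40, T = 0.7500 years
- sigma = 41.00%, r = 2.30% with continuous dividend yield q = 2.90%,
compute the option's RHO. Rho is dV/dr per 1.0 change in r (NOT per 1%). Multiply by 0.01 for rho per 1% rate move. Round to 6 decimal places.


d1 = 0.0976190970; d2 = -0.2574513186
phi(d1) = 0.3970459439; exp(-qT) = 0.9784848257; exp(-rT) = 0.9828979294
N(-d2) = 0.6015848045
Rho = -K*T*exp(-rT)*N(-d2) = -92.4000 * 0.7500 * 0.9828979294 * 0.6015848045 = -40.976845

Answer: Rho = -40.976845


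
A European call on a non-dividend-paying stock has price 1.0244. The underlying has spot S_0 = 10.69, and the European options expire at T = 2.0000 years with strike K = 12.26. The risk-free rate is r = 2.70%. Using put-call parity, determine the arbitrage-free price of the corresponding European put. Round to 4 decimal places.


Answer: Put price = 1.9499

Derivation:
Put-call parity: C - P = S_0 * exp(-qT) - K * exp(-rT).
S_0 * exp(-qT) = 10.6900 * 1.00000000 = 10.69000000
K * exp(-rT) = 12.2600 * 0.94743211 = 11.61551763
P = C - S*exp(-qT) + K*exp(-rT)
P = 1.0244 - 10.69000000 + 11.61551763 = 1.9499


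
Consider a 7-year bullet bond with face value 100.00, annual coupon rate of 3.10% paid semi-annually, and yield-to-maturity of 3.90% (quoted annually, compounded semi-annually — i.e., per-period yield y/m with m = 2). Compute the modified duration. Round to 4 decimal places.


Coupon per period c = face * coupon_rate / m = 1.550000
Periods per year m = 2; per-period yield y/m = 0.019500
Number of cashflows N = 14
Cashflows (t years, CF_t, discount factor 1/(1+y/m)^(m*t), PV):
  t = 0.5000: CF_t = 1.550000, DF = 0.980873, PV = 1.520353
  t = 1.0000: CF_t = 1.550000, DF = 0.962112, PV = 1.491273
  t = 1.5000: CF_t = 1.550000, DF = 0.943709, PV = 1.462750
  t = 2.0000: CF_t = 1.550000, DF = 0.925659, PV = 1.434772
  t = 2.5000: CF_t = 1.550000, DF = 0.907954, PV = 1.407329
  t = 3.0000: CF_t = 1.550000, DF = 0.890588, PV = 1.380411
  t = 3.5000: CF_t = 1.550000, DF = 0.873553, PV = 1.354008
  t = 4.0000: CF_t = 1.550000, DF = 0.856845, PV = 1.328109
  t = 4.5000: CF_t = 1.550000, DF = 0.840456, PV = 1.302707
  t = 5.0000: CF_t = 1.550000, DF = 0.824380, PV = 1.277790
  t = 5.5000: CF_t = 1.550000, DF = 0.808613, PV = 1.253349
  t = 6.0000: CF_t = 1.550000, DF = 0.793146, PV = 1.229377
  t = 6.5000: CF_t = 1.550000, DF = 0.777976, PV = 1.205862
  t = 7.0000: CF_t = 101.550000, DF = 0.763095, PV = 77.492328
Price P = sum_t PV_t = 95.140416
First compute Macaulay numerator sum_t t * PV_t:
  t * PV_t at t = 0.5000: 0.760177
  t * PV_t at t = 1.0000: 1.491273
  t * PV_t at t = 1.5000: 2.194125
  t * PV_t at t = 2.0000: 2.869543
  t * PV_t at t = 2.5000: 3.518322
  t * PV_t at t = 3.0000: 4.141232
  t * PV_t at t = 3.5000: 4.739026
  t * PV_t at t = 4.0000: 5.312438
  t * PV_t at t = 4.5000: 5.862180
  t * PV_t at t = 5.0000: 6.388949
  t * PV_t at t = 5.5000: 6.893422
  t * PV_t at t = 6.0000: 7.376260
  t * PV_t at t = 6.5000: 7.838105
  t * PV_t at t = 7.0000: 542.446294
Macaulay duration D = 601.831344 / 95.140416 = 6.325717
Modified duration = D / (1 + y/m) = 6.325717 / (1 + 0.019500) = 6.204725

Answer: Modified duration = 6.2047


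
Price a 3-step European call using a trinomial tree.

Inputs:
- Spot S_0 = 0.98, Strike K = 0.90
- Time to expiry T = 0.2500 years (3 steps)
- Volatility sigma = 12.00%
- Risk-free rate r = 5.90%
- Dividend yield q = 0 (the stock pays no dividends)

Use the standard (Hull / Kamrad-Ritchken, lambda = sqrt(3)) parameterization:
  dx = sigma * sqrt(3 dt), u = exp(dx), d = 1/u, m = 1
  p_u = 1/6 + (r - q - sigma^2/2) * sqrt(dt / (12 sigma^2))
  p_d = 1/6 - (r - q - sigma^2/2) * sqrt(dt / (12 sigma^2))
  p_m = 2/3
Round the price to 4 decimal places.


Answer: Price = V(0,0) = 0.0944

Derivation:
dt = T/N = 0.083333; dx = sigma*sqrt(3*dt) = 0.060000
u = exp(dx) = 1.061837; d = 1/u = 0.941765
p_u = 0.202639, p_m = 0.666667, p_d = 0.130694
Discount per step: exp(-r*dt) = 0.995095
Stock lattice S(k, j) with j the centered position index:
  k=0: S(0,+0) = 0.9800
  k=1: S(1,-1) = 0.9229; S(1,+0) = 0.9800; S(1,+1) = 1.0406
  k=2: S(2,-2) = 0.8692; S(2,-1) = 0.9229; S(2,+0) = 0.9800; S(2,+1) = 1.0406; S(2,+2) = 1.1049
  k=3: S(3,-3) = 0.8186; S(3,-2) = 0.8692; S(3,-1) = 0.9229; S(3,+0) = 0.9800; S(3,+1) = 1.0406; S(3,+2) = 1.1049; S(3,+3) = 1.1733
Terminal payoffs V(N, j) = max(S_T - K, 0):
  V(3,-3) = 0.000000; V(3,-2) = 0.000000; V(3,-1) = 0.022929; V(3,+0) = 0.080000; V(3,+1) = 0.140600; V(3,+2) = 0.204947; V(3,+3) = 0.273273
Backward induction: V(k, j) = exp(-r*dt) * [p_u * V(k+1, j+1) + p_m * V(k+1, j) + p_d * V(k+1, j-1)]
  V(2,-2) = exp(-r*dt) * [p_u*0.022929 + p_m*0.000000 + p_d*0.000000] = 0.004624
  V(2,-1) = exp(-r*dt) * [p_u*0.080000 + p_m*0.022929 + p_d*0.000000] = 0.031343
  V(2,+0) = exp(-r*dt) * [p_u*0.140600 + p_m*0.080000 + p_d*0.022929] = 0.084405
  V(2,+1) = exp(-r*dt) * [p_u*0.204947 + p_m*0.140600 + p_d*0.080000] = 0.145004
  V(2,+2) = exp(-r*dt) * [p_u*0.273273 + p_m*0.204947 + p_d*0.140600] = 0.209351
  V(1,-1) = exp(-r*dt) * [p_u*0.084405 + p_m*0.031343 + p_d*0.004624] = 0.038414
  V(1,+0) = exp(-r*dt) * [p_u*0.145004 + p_m*0.084405 + p_d*0.031343] = 0.089310
  V(1,+1) = exp(-r*dt) * [p_u*0.209351 + p_m*0.145004 + p_d*0.084405] = 0.149387
  V(0,+0) = exp(-r*dt) * [p_u*0.149387 + p_m*0.089310 + p_d*0.038414] = 0.094367


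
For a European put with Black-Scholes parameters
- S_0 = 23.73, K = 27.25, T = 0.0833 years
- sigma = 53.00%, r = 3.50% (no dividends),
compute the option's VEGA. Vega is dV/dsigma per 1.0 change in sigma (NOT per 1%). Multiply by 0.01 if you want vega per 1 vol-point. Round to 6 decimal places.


Answer: Vega = 1.970294

Derivation:
d1 = -0.8086599646; d2 = -0.9616271833
phi(d1) = 0.2876807265; exp(-qT) = 1.0000000000; exp(-rT) = 0.9970887459
Vega = S * exp(-qT) * phi(d1) * sqrt(T) = 23.7300 * 1.0000000000 * 0.2876807265 * 0.2886173938 = 1.970294


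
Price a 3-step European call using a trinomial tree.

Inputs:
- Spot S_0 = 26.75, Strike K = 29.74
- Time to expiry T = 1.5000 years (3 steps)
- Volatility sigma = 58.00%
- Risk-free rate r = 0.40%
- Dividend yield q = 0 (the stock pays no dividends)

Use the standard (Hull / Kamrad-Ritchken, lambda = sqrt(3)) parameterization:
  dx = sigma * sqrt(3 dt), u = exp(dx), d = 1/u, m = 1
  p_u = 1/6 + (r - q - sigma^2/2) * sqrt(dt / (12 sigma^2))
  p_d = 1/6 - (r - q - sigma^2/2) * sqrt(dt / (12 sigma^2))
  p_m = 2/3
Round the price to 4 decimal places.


dt = T/N = 0.500000; dx = sigma*sqrt(3*dt) = 0.710352
u = exp(dx) = 2.034707; d = 1/u = 0.491471
p_u = 0.108878, p_m = 0.666667, p_d = 0.224455
Discount per step: exp(-r*dt) = 0.998002
Stock lattice S(k, j) with j the centered position index:
  k=0: S(0,+0) = 26.7500
  k=1: S(1,-1) = 13.1469; S(1,+0) = 26.7500; S(1,+1) = 54.4284
  k=2: S(2,-2) = 6.4613; S(2,-1) = 13.1469; S(2,+0) = 26.7500; S(2,+1) = 54.4284; S(2,+2) = 110.7459
  k=3: S(3,-3) = 3.1755; S(3,-2) = 6.4613; S(3,-1) = 13.1469; S(3,+0) = 26.7500; S(3,+1) = 54.4284; S(3,+2) = 110.7459; S(3,+3) = 225.3355
Terminal payoffs V(N, j) = max(S_T - K, 0):
  V(3,-3) = 0.000000; V(3,-2) = 0.000000; V(3,-1) = 0.000000; V(3,+0) = 0.000000; V(3,+1) = 24.688423; V(3,+2) = 81.005915; V(3,+3) = 195.595533
Backward induction: V(k, j) = exp(-r*dt) * [p_u * V(k+1, j+1) + p_m * V(k+1, j) + p_d * V(k+1, j-1)]
  V(2,-2) = exp(-r*dt) * [p_u*0.000000 + p_m*0.000000 + p_d*0.000000] = 0.000000
  V(2,-1) = exp(-r*dt) * [p_u*0.000000 + p_m*0.000000 + p_d*0.000000] = 0.000000
  V(2,+0) = exp(-r*dt) * [p_u*24.688423 + p_m*0.000000 + p_d*0.000000] = 2.682666
  V(2,+1) = exp(-r*dt) * [p_u*81.005915 + p_m*24.688423 + p_d*0.000000] = 25.228238
  V(2,+2) = exp(-r*dt) * [p_u*195.595533 + p_m*81.005915 + p_d*24.688423] = 80.679992
  V(1,-1) = exp(-r*dt) * [p_u*2.682666 + p_m*0.000000 + p_d*0.000000] = 0.291501
  V(1,+0) = exp(-r*dt) * [p_u*25.228238 + p_m*2.682666 + p_d*0.000000] = 4.526193
  V(1,+1) = exp(-r*dt) * [p_u*80.679992 + p_m*25.228238 + p_d*2.682666] = 26.152914
  V(0,+0) = exp(-r*dt) * [p_u*26.152914 + p_m*4.526193 + p_d*0.291501] = 5.918530

Answer: Price = V(0,0) = 5.9185


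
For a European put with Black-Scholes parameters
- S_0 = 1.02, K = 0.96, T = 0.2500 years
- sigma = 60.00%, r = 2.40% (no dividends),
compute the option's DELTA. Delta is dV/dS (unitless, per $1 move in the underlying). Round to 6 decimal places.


Answer: Delta = -0.354916

Derivation:
d1 = 0.3720820727; d2 = 0.0720820727
phi(d1) = 0.3722606241; exp(-qT) = 1.0000000000; exp(-rT) = 0.9940179641
N(-d1) = 0.3549158718
Delta = -exp(-qT) * N(-d1) = -1.0000000000 * 0.3549158718 = -0.354916


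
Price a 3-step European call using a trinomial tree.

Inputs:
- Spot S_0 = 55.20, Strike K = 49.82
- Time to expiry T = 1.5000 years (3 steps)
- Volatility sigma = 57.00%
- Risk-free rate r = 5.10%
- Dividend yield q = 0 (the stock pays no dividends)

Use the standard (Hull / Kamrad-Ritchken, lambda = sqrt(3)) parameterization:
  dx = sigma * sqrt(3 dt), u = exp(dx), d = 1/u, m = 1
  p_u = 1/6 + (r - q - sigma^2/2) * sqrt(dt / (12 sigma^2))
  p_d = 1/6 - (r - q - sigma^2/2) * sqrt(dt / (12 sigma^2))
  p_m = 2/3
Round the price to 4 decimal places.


dt = T/N = 0.500000; dx = sigma*sqrt(3*dt) = 0.698105
u = exp(dx) = 2.009939; d = 1/u = 0.497527
p_u = 0.126755, p_m = 0.666667, p_d = 0.206578
Discount per step: exp(-r*dt) = 0.974822
Stock lattice S(k, j) with j the centered position index:
  k=0: S(0,+0) = 55.2000
  k=1: S(1,-1) = 27.4635; S(1,+0) = 55.2000; S(1,+1) = 110.9487
  k=2: S(2,-2) = 13.6639; S(2,-1) = 27.4635; S(2,+0) = 55.2000; S(2,+1) = 110.9487; S(2,+2) = 223.0001
  k=3: S(3,-3) = 6.7981; S(3,-2) = 13.6639; S(3,-1) = 27.4635; S(3,+0) = 55.2000; S(3,+1) = 110.9487; S(3,+2) = 223.0001; S(3,+3) = 448.2166
Terminal payoffs V(N, j) = max(S_T - K, 0):
  V(3,-3) = 0.000000; V(3,-2) = 0.000000; V(3,-1) = 0.000000; V(3,+0) = 5.380000; V(3,+1) = 61.128655; V(3,+2) = 173.180075; V(3,+3) = 398.396638
Backward induction: V(k, j) = exp(-r*dt) * [p_u * V(k+1, j+1) + p_m * V(k+1, j) + p_d * V(k+1, j-1)]
  V(2,-2) = exp(-r*dt) * [p_u*0.000000 + p_m*0.000000 + p_d*0.000000] = 0.000000
  V(2,-1) = exp(-r*dt) * [p_u*5.380000 + p_m*0.000000 + p_d*0.000000] = 0.664772
  V(2,+0) = exp(-r*dt) * [p_u*61.128655 + p_m*5.380000 + p_d*0.000000] = 11.049642
  V(2,+1) = exp(-r*dt) * [p_u*173.180075 + p_m*61.128655 + p_d*5.380000] = 62.208556
  V(2,+2) = exp(-r*dt) * [p_u*398.396638 + p_m*173.180075 + p_d*61.128655] = 174.083793
  V(1,-1) = exp(-r*dt) * [p_u*11.049642 + p_m*0.664772 + p_d*0.000000] = 1.797357
  V(1,+0) = exp(-r*dt) * [p_u*62.208556 + p_m*11.049642 + p_d*0.664772] = 15.001544
  V(1,+1) = exp(-r*dt) * [p_u*174.083793 + p_m*62.208556 + p_d*11.049642] = 64.163767
  V(0,+0) = exp(-r*dt) * [p_u*64.163767 + p_m*15.001544 + p_d*1.797357] = 18.039482

Answer: Price = V(0,0) = 18.0395


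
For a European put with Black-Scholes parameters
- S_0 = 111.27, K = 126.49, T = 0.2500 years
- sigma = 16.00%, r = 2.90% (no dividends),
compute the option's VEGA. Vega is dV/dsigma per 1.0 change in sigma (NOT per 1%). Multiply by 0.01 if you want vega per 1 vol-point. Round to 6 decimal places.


Answer: Vega = 7.512740

Derivation:
d1 = -1.4719196686; d2 = -1.5519196686
phi(d1) = 0.1350362135; exp(-qT) = 1.0000000000; exp(-rT) = 0.9927762179
Vega = S * exp(-qT) * phi(d1) * sqrt(T) = 111.2700 * 1.0000000000 * 0.1350362135 * 0.5000000000 = 7.512740


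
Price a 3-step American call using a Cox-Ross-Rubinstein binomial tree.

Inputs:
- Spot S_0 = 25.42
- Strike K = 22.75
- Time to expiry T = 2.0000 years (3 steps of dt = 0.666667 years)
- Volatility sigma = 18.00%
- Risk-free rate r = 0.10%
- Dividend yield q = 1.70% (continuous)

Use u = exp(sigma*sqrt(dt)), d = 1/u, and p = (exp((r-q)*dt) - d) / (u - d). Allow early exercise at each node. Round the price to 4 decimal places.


dt = T/N = 0.666667
u = exp(sigma*sqrt(dt)) = 1.158319; d = 1/u = 0.863320
p = (exp((r-q)*dt) - d) / (u - d) = 0.427357
Discount per step: exp(-r*dt) = 0.999334
Stock lattice S(k, i) with i counting down-moves:
  k=0: S(0,0) = 25.4200
  k=1: S(1,0) = 29.4445; S(1,1) = 21.9456
  k=2: S(2,0) = 34.1061; S(2,1) = 25.4200; S(2,2) = 18.9461
  k=3: S(3,0) = 39.5057; S(3,1) = 29.4445; S(3,2) = 21.9456; S(3,3) = 16.3565
Terminal payoffs V(N, i) = max(S_T - K, 0):
  V(3,0) = 16.755678; V(3,1) = 6.694456; V(3,2) = 0.000000; V(3,3) = 0.000000
Backward induction: V(k, i) = exp(-r*dt) * [p * V(k+1, i) + (1-p) * V(k+1, i+1)]; then take max(V_cont, immediate exercise) for American.
  V(2,0) = exp(-r*dt) * [p*16.755678 + (1-p)*6.694456] = 10.986867; exercise = 11.356058; V(2,0) = max -> 11.356058
  V(2,1) = exp(-r*dt) * [p*6.694456 + (1-p)*0.000000] = 2.859019; exercise = 2.670000; V(2,1) = max -> 2.859019
  V(2,2) = exp(-r*dt) * [p*0.000000 + (1-p)*0.000000] = 0.000000; exercise = 0.000000; V(2,2) = max -> 0.000000
  V(1,0) = exp(-r*dt) * [p*11.356058 + (1-p)*2.859019] = 6.485966; exercise = 6.694456; V(1,0) = max -> 6.694456
  V(1,1) = exp(-r*dt) * [p*2.859019 + (1-p)*0.000000] = 1.221008; exercise = 0.000000; V(1,1) = max -> 1.221008
  V(0,0) = exp(-r*dt) * [p*6.694456 + (1-p)*1.221008] = 3.557754; exercise = 2.670000; V(0,0) = max -> 3.557754

Answer: Price = V(0,0) = 3.5578


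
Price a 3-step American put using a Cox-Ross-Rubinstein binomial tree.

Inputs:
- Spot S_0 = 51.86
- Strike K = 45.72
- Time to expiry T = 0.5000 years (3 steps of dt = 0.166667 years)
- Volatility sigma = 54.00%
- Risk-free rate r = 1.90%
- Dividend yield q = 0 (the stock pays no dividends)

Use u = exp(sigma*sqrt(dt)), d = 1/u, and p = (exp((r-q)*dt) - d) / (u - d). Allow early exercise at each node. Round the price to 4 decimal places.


Answer: Price = V(0,0) = 4.7898

Derivation:
dt = T/N = 0.166667
u = exp(sigma*sqrt(dt)) = 1.246643; d = 1/u = 0.802154
p = (exp((r-q)*dt) - d) / (u - d) = 0.452244
Discount per step: exp(-r*dt) = 0.996838
Stock lattice S(k, i) with i counting down-moves:
  k=0: S(0,0) = 51.8600
  k=1: S(1,0) = 64.6509; S(1,1) = 41.5997
  k=2: S(2,0) = 80.5966; S(2,1) = 51.8600; S(2,2) = 33.3694
  k=3: S(3,0) = 100.4751; S(3,1) = 64.6509; S(3,2) = 41.5997; S(3,3) = 26.7674
Terminal payoffs V(N, i) = max(K - S_T, 0):
  V(3,0) = 0.000000; V(3,1) = 0.000000; V(3,2) = 4.120269; V(3,3) = 18.952578
Backward induction: V(k, i) = exp(-r*dt) * [p * V(k+1, i) + (1-p) * V(k+1, i+1)]; then take max(V_cont, immediate exercise) for American.
  V(2,0) = exp(-r*dt) * [p*0.000000 + (1-p)*0.000000] = 0.000000; exercise = 0.000000; V(2,0) = max -> 0.000000
  V(2,1) = exp(-r*dt) * [p*0.000000 + (1-p)*4.120269] = 2.249766; exercise = 0.000000; V(2,1) = max -> 2.249766
  V(2,2) = exp(-r*dt) * [p*4.120269 + (1-p)*18.952578] = 12.206039; exercise = 12.350590; V(2,2) = max -> 12.350590
  V(1,0) = exp(-r*dt) * [p*0.000000 + (1-p)*2.249766] = 1.228426; exercise = 0.000000; V(1,0) = max -> 1.228426
  V(1,1) = exp(-r*dt) * [p*2.249766 + (1-p)*12.350590] = 7.757945; exercise = 4.120269; V(1,1) = max -> 7.757945
  V(0,0) = exp(-r*dt) * [p*1.228426 + (1-p)*7.757945] = 4.789816; exercise = 0.000000; V(0,0) = max -> 4.789816


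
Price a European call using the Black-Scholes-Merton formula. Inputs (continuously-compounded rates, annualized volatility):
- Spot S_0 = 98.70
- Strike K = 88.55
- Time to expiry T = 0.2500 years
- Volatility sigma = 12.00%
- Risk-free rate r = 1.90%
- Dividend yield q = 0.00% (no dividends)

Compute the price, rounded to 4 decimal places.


Answer: Price = 10.6334

Derivation:
d1 = (ln(S/K) + (r - q + 0.5*sigma^2) * T) / (sigma * sqrt(T)) = 1.91779304
d2 = d1 - sigma * sqrt(T) = 1.85779304
exp(-rT) = 0.99526126; exp(-qT) = 1.00000000
C = S_0 * exp(-qT) * N(d1) - K * exp(-rT) * N(d2)
N(d1) = 0.97243137; N(d2) = 0.96840079
C = 98.7000 * 1.00000000 * 0.97243137 - 88.5500 * 0.99526126 * 0.96840079 = 10.6334


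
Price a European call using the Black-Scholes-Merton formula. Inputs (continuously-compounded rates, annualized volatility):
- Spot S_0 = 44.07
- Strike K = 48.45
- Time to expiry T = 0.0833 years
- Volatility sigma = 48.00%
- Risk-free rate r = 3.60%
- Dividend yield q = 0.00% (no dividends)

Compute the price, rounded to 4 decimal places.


d1 = (ln(S/K) + (r - q + 0.5*sigma^2) * T) / (sigma * sqrt(T)) = -0.59304363
d2 = d1 - sigma * sqrt(T) = -0.73157998
exp(-rT) = 0.99700569; exp(-qT) = 1.00000000
C = S_0 * exp(-qT) * N(d1) - K * exp(-rT) * N(d2)
N(d1) = 0.27657598; N(d2) = 0.23221249
C = 44.0700 * 1.00000000 * 0.27657598 - 48.4500 * 0.99700569 * 0.23221249 = 0.9717

Answer: Price = 0.9717


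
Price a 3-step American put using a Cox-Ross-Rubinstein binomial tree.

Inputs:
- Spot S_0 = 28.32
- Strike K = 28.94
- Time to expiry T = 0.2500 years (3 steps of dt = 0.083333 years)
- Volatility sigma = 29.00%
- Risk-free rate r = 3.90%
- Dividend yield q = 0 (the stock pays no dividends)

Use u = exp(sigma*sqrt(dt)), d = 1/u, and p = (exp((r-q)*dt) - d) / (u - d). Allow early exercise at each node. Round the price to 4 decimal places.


dt = T/N = 0.083333
u = exp(sigma*sqrt(dt)) = 1.087320; d = 1/u = 0.919693
p = (exp((r-q)*dt) - d) / (u - d) = 0.498503
Discount per step: exp(-r*dt) = 0.996755
Stock lattice S(k, i) with i counting down-moves:
  k=0: S(0,0) = 28.3200
  k=1: S(1,0) = 30.7929; S(1,1) = 26.0457
  k=2: S(2,0) = 33.4817; S(2,1) = 28.3200; S(2,2) = 23.9540
  k=3: S(3,0) = 36.4053; S(3,1) = 30.7929; S(3,2) = 26.0457; S(3,3) = 22.0303
Terminal payoffs V(N, i) = max(K - S_T, 0):
  V(3,0) = 0.000000; V(3,1) = 0.000000; V(3,2) = 2.894305; V(3,3) = 6.909653
Backward induction: V(k, i) = exp(-r*dt) * [p * V(k+1, i) + (1-p) * V(k+1, i+1)]; then take max(V_cont, immediate exercise) for American.
  V(2,0) = exp(-r*dt) * [p*0.000000 + (1-p)*0.000000] = 0.000000; exercise = 0.000000; V(2,0) = max -> 0.000000
  V(2,1) = exp(-r*dt) * [p*0.000000 + (1-p)*2.894305] = 1.446776; exercise = 0.620000; V(2,1) = max -> 1.446776
  V(2,2) = exp(-r*dt) * [p*2.894305 + (1-p)*6.909653] = 4.892065; exercise = 4.985967; V(2,2) = max -> 4.985967
  V(1,0) = exp(-r*dt) * [p*0.000000 + (1-p)*1.446776] = 0.723199; exercise = 0.000000; V(1,0) = max -> 0.723199
  V(1,1) = exp(-r*dt) * [p*1.446776 + (1-p)*4.985967] = 3.211216; exercise = 2.894305; V(1,1) = max -> 3.211216
  V(0,0) = exp(-r*dt) * [p*0.723199 + (1-p)*3.211216] = 1.964537; exercise = 0.620000; V(0,0) = max -> 1.964537

Answer: Price = V(0,0) = 1.9645


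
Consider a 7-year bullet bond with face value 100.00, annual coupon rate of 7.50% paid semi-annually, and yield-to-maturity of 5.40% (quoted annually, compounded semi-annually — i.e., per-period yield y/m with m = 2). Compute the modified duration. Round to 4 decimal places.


Coupon per period c = face * coupon_rate / m = 3.750000
Periods per year m = 2; per-period yield y/m = 0.027000
Number of cashflows N = 14
Cashflows (t years, CF_t, discount factor 1/(1+y/m)^(m*t), PV):
  t = 0.5000: CF_t = 3.750000, DF = 0.973710, PV = 3.651412
  t = 1.0000: CF_t = 3.750000, DF = 0.948111, PV = 3.555416
  t = 1.5000: CF_t = 3.750000, DF = 0.923185, PV = 3.461943
  t = 2.0000: CF_t = 3.750000, DF = 0.898914, PV = 3.370928
  t = 2.5000: CF_t = 3.750000, DF = 0.875282, PV = 3.282306
  t = 3.0000: CF_t = 3.750000, DF = 0.852270, PV = 3.196014
  t = 3.5000: CF_t = 3.750000, DF = 0.829864, PV = 3.111990
  t = 4.0000: CF_t = 3.750000, DF = 0.808047, PV = 3.030175
  t = 4.5000: CF_t = 3.750000, DF = 0.786803, PV = 2.950511
  t = 5.0000: CF_t = 3.750000, DF = 0.766118, PV = 2.872942
  t = 5.5000: CF_t = 3.750000, DF = 0.745976, PV = 2.797412
  t = 6.0000: CF_t = 3.750000, DF = 0.726365, PV = 2.723867
  t = 6.5000: CF_t = 3.750000, DF = 0.707268, PV = 2.652256
  t = 7.0000: CF_t = 103.750000, DF = 0.688674, PV = 71.449944
Price P = sum_t PV_t = 112.107116
First compute Macaulay numerator sum_t t * PV_t:
  t * PV_t at t = 0.5000: 1.825706
  t * PV_t at t = 1.0000: 3.555416
  t * PV_t at t = 1.5000: 5.192915
  t * PV_t at t = 2.0000: 6.741856
  t * PV_t at t = 2.5000: 8.205765
  t * PV_t at t = 3.0000: 9.588041
  t * PV_t at t = 3.5000: 10.891964
  t * PV_t at t = 4.0000: 12.120700
  t * PV_t at t = 4.5000: 13.277301
  t * PV_t at t = 5.0000: 14.364709
  t * PV_t at t = 5.5000: 15.385764
  t * PV_t at t = 6.0000: 16.343204
  t * PV_t at t = 6.5000: 17.239666
  t * PV_t at t = 7.0000: 500.149611
Macaulay duration D = 634.882617 / 112.107116 = 5.663179
Modified duration = D / (1 + y/m) = 5.663179 / (1 + 0.027000) = 5.514293

Answer: Modified duration = 5.5143


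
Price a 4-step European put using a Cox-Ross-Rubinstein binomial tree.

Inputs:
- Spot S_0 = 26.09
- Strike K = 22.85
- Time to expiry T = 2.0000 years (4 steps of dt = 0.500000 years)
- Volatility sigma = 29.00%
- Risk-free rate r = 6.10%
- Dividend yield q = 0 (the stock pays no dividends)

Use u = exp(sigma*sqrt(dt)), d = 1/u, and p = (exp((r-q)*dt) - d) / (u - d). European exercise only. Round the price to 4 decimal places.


dt = T/N = 0.500000
u = exp(sigma*sqrt(dt)) = 1.227600; d = 1/u = 0.814598
p = (exp((r-q)*dt) - d) / (u - d) = 0.523901
Discount per step: exp(-r*dt) = 0.969960
Stock lattice S(k, i) with i counting down-moves:
  k=0: S(0,0) = 26.0900
  k=1: S(1,0) = 32.0281; S(1,1) = 21.2529
  k=2: S(2,0) = 39.3177; S(2,1) = 26.0900; S(2,2) = 17.3125
  k=3: S(3,0) = 48.2664; S(3,1) = 32.0281; S(3,2) = 21.2529; S(3,3) = 14.1027
  k=4: S(4,0) = 59.2518; S(4,1) = 39.3177; S(4,2) = 26.0900; S(4,3) = 17.3125; S(4,4) = 11.4881
Terminal payoffs V(N, i) = max(K - S_T, 0):
  V(4,0) = 0.000000; V(4,1) = 0.000000; V(4,2) = 0.000000; V(4,3) = 5.537476; V(4,4) = 11.361940
Backward induction: V(k, i) = exp(-r*dt) * [p * V(k+1, i) + (1-p) * V(k+1, i+1)].
  V(3,0) = exp(-r*dt) * [p*0.000000 + (1-p)*0.000000] = 0.000000
  V(3,1) = exp(-r*dt) * [p*0.000000 + (1-p)*0.000000] = 0.000000
  V(3,2) = exp(-r*dt) * [p*0.000000 + (1-p)*5.537476] = 2.557192
  V(3,3) = exp(-r*dt) * [p*5.537476 + (1-p)*11.361940] = 8.060855
  V(2,0) = exp(-r*dt) * [p*0.000000 + (1-p)*0.000000] = 0.000000
  V(2,1) = exp(-r*dt) * [p*0.000000 + (1-p)*2.557192] = 1.180904
  V(2,2) = exp(-r*dt) * [p*2.557192 + (1-p)*8.060855] = 5.021951
  V(1,0) = exp(-r*dt) * [p*0.000000 + (1-p)*1.180904] = 0.545338
  V(1,1) = exp(-r*dt) * [p*1.180904 + (1-p)*5.021951] = 2.919216
  V(0,0) = exp(-r*dt) * [p*0.545338 + (1-p)*2.919216] = 1.625207

Answer: Price = V(0,0) = 1.6252


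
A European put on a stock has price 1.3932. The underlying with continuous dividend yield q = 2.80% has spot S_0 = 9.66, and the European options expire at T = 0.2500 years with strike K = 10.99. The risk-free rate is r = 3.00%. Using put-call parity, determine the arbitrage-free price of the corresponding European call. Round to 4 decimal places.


Answer: Call price = 0.0779

Derivation:
Put-call parity: C - P = S_0 * exp(-qT) - K * exp(-rT).
S_0 * exp(-qT) = 9.6600 * 0.99302444 = 9.59261612
K * exp(-rT) = 10.9900 * 0.99252805 = 10.90788332
C = P + S*exp(-qT) - K*exp(-rT)
C = 1.3932 + 9.59261612 - 10.90788332 = 0.0779


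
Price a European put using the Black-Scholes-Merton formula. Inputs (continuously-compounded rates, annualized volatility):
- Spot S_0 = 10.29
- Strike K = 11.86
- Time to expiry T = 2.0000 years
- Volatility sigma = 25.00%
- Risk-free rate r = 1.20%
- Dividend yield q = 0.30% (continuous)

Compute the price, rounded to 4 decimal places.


d1 = (ln(S/K) + (r - q + 0.5*sigma^2) * T) / (sigma * sqrt(T)) = -0.17394500
d2 = d1 - sigma * sqrt(T) = -0.52749839
exp(-rT) = 0.97628571; exp(-qT) = 0.99401796
P = K * exp(-rT) * N(-d2) - S_0 * exp(-qT) * N(-d1)
N(-d1) = 0.56904566; N(-d2) = 0.70107623
P = 11.8600 * 0.97628571 * 0.70107623 - 10.2900 * 0.99401796 * 0.56904566 = 2.2971

Answer: Price = 2.2971


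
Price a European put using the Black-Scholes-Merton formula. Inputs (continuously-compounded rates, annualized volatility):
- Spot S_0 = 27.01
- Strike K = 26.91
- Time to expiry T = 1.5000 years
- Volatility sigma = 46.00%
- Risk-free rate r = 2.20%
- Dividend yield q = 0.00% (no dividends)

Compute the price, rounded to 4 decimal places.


Answer: Price = 5.4088

Derivation:
d1 = (ln(S/K) + (r - q + 0.5*sigma^2) * T) / (sigma * sqrt(T)) = 0.34684988
d2 = d1 - sigma * sqrt(T) = -0.21653276
exp(-rT) = 0.96753856; exp(-qT) = 1.00000000
P = K * exp(-rT) * N(-d2) - S_0 * exp(-qT) * N(-d1)
N(-d1) = 0.36435205; N(-d2) = 0.58571375
P = 26.9100 * 0.96753856 * 0.58571375 - 27.0100 * 1.00000000 * 0.36435205 = 5.4088


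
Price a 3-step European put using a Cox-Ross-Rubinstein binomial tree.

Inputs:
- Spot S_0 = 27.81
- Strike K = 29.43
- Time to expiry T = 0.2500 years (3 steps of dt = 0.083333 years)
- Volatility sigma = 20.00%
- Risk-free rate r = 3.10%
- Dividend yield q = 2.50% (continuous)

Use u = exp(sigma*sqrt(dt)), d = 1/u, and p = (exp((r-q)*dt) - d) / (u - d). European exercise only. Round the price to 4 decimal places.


Answer: Price = V(0,0) = 2.0026

Derivation:
dt = T/N = 0.083333
u = exp(sigma*sqrt(dt)) = 1.059434; d = 1/u = 0.943900
p = (exp((r-q)*dt) - d) / (u - d) = 0.489899
Discount per step: exp(-r*dt) = 0.997420
Stock lattice S(k, i) with i counting down-moves:
  k=0: S(0,0) = 27.8100
  k=1: S(1,0) = 29.4629; S(1,1) = 26.2499
  k=2: S(2,0) = 31.2140; S(2,1) = 27.8100; S(2,2) = 24.7772
  k=3: S(3,0) = 33.0691; S(3,1) = 29.4629; S(3,2) = 26.2499; S(3,3) = 23.3872
Terminal payoffs V(N, i) = max(K - S_T, 0):
  V(3,0) = 0.000000; V(3,1) = 0.000000; V(3,2) = 3.180140; V(3,3) = 6.042760
Backward induction: V(k, i) = exp(-r*dt) * [p * V(k+1, i) + (1-p) * V(k+1, i+1)].
  V(2,0) = exp(-r*dt) * [p*0.000000 + (1-p)*0.000000] = 0.000000
  V(2,1) = exp(-r*dt) * [p*0.000000 + (1-p)*3.180140] = 1.618007
  V(2,2) = exp(-r*dt) * [p*3.180140 + (1-p)*6.042760] = 4.628393
  V(1,0) = exp(-r*dt) * [p*0.000000 + (1-p)*1.618007] = 0.823218
  V(1,1) = exp(-r*dt) * [p*1.618007 + (1-p)*4.628393] = 3.145472
  V(0,0) = exp(-r*dt) * [p*0.823218 + (1-p)*3.145472] = 2.002621


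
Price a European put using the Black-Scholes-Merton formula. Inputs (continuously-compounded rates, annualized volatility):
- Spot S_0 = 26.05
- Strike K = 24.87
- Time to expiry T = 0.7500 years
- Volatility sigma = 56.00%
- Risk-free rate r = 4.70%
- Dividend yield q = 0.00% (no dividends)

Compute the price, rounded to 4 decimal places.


d1 = (ln(S/K) + (r - q + 0.5*sigma^2) * T) / (sigma * sqrt(T)) = 0.41075484
d2 = d1 - sigma * sqrt(T) = -0.07421939
exp(-rT) = 0.96536405; exp(-qT) = 1.00000000
P = K * exp(-rT) * N(-d2) - S_0 * exp(-qT) * N(-d1)
N(-d1) = 0.34062616; N(-d2) = 0.52958209
P = 24.8700 * 0.96536405 * 0.52958209 - 26.0500 * 1.00000000 * 0.34062616 = 3.8412

Answer: Price = 3.8412


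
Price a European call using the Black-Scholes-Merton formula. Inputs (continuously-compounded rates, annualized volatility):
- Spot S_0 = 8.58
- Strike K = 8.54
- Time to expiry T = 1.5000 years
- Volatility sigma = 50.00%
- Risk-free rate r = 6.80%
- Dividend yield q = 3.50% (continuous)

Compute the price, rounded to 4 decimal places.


d1 = (ln(S/K) + (r - q + 0.5*sigma^2) * T) / (sigma * sqrt(T)) = 0.39465020
d2 = d1 - sigma * sqrt(T) = -0.21772223
exp(-rT) = 0.90302955; exp(-qT) = 0.94885432
C = S_0 * exp(-qT) * N(d1) - K * exp(-rT) * N(d2)
N(d1) = 0.65344947; N(d2) = 0.41382277
C = 8.5800 * 0.94885432 * 0.65344947 - 8.5400 * 0.90302955 * 0.41382277 = 2.1285

Answer: Price = 2.1285


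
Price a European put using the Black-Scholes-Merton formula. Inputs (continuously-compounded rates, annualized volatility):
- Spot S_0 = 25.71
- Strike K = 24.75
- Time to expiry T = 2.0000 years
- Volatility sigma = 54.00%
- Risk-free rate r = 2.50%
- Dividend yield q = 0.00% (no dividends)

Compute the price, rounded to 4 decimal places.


d1 = (ln(S/K) + (r - q + 0.5*sigma^2) * T) / (sigma * sqrt(T)) = 0.49714129
d2 = d1 - sigma * sqrt(T) = -0.26653404
exp(-rT) = 0.95122942; exp(-qT) = 1.00000000
P = K * exp(-rT) * N(-d2) - S_0 * exp(-qT) * N(-d1)
N(-d1) = 0.30954471; N(-d2) = 0.60508603
P = 24.7500 * 0.95122942 * 0.60508603 - 25.7100 * 1.00000000 * 0.30954471 = 6.2871

Answer: Price = 6.2871


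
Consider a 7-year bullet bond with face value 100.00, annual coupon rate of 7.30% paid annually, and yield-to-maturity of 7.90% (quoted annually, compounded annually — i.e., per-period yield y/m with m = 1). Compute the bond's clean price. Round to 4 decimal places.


Coupon per period c = face * coupon_rate / m = 7.300000
Periods per year m = 1; per-period yield y/m = 0.079000
Number of cashflows N = 7
Cashflows (t years, CF_t, discount factor 1/(1+y/m)^(m*t), PV):
  t = 1.0000: CF_t = 7.300000, DF = 0.926784, PV = 6.765524
  t = 2.0000: CF_t = 7.300000, DF = 0.858929, PV = 6.270179
  t = 3.0000: CF_t = 7.300000, DF = 0.796041, PV = 5.811102
  t = 4.0000: CF_t = 7.300000, DF = 0.737758, PV = 5.385637
  t = 5.0000: CF_t = 7.300000, DF = 0.683743, PV = 4.991323
  t = 6.0000: CF_t = 7.300000, DF = 0.633682, PV = 4.625878
  t = 7.0000: CF_t = 107.300000, DF = 0.587286, PV = 63.015823
Price P = sum_t PV_t = 96.865466

Answer: Price = 96.8655


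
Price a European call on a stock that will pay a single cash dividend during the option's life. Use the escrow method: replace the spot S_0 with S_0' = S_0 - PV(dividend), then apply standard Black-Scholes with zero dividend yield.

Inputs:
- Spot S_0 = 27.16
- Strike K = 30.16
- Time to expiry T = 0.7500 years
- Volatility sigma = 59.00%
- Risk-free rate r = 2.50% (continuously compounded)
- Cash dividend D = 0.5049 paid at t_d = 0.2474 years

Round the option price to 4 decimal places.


PV(D) = D * exp(-r * t_d) = 0.5049 * 0.99383409 = 0.50178683
S_0' = S_0 - PV(D) = 27.1600 - 0.50178683 = 26.65821317
d1 = (ln(S_0'/K) + (r + sigma^2/2)*T) / (sigma*sqrt(T)) = 0.05062725
d2 = d1 - sigma*sqrt(T) = -0.46032774
exp(-rT) = 0.98142469
N(d1) = 0.52018873; N(d2) = 0.32264050
C = S_0' * N(d1) - K * exp(-rT) * N(d2) = 26.65821317 * 0.52018873 - 30.1600 * 0.98142469 * 0.32264050 = 4.3172

Answer: Price = 4.3172


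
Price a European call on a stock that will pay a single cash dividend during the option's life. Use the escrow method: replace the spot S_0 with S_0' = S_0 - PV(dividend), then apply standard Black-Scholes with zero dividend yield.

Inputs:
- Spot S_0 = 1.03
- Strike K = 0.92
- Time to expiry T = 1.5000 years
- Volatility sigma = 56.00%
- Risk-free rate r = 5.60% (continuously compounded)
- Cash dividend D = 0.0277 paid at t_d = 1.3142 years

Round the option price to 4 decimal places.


PV(D) = D * exp(-r * t_d) = 0.0277 * 0.92904770 = 0.02573462
S_0' = S_0 - PV(D) = 1.0300 - 0.02573462 = 1.00426538
d1 = (ln(S_0'/K) + (r + sigma^2/2)*T) / (sigma*sqrt(T)) = 0.59318173
d2 = d1 - sigma*sqrt(T) = -0.09267540
exp(-rT) = 0.91943126
N(d1) = 0.72347023; N(d2) = 0.46308072
C = S_0' * N(d1) - K * exp(-rT) * N(d2) = 1.00426538 * 0.72347023 - 0.9200 * 0.91943126 * 0.46308072 = 0.3348

Answer: Price = 0.3348
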